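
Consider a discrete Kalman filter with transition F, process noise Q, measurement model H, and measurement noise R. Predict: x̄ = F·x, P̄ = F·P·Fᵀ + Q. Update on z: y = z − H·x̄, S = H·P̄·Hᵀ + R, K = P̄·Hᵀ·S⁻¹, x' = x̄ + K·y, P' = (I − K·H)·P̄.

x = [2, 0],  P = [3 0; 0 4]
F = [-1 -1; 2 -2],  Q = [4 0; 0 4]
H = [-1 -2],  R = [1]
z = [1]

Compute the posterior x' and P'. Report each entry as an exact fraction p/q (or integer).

x̄ = F·x = [-2, 4]
P̄ = F·P·Fᵀ + Q = [11 2; 2 32]
y = z − H·x̄ = [7]
S = H·P̄·Hᵀ + R = [148]
K = P̄·Hᵀ·S⁻¹ = [-15/148; -33/74]
x' = x̄ + K·y = [-401/148, 65/74]
P' = (I − K·H)·P̄ = [1403/148 -347/74; -347/74 95/37]

x' = [-401/148, 65/74]
P' = [1403/148 -347/74; -347/74 95/37]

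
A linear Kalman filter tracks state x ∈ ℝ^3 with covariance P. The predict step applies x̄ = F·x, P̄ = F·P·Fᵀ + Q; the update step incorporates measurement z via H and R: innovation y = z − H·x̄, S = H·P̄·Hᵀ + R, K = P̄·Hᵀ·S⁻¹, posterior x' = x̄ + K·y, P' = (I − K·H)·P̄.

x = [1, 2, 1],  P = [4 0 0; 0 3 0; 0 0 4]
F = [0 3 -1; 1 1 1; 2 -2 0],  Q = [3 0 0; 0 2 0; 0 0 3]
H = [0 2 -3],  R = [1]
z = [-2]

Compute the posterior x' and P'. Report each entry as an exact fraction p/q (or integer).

x̄ = F·x = [5, 4, -2]
P̄ = F·P·Fᵀ + Q = [34 5 -18; 5 13 2; -18 2 31]
y = z − H·x̄ = [-16]
S = H·P̄·Hᵀ + R = [308]
K = P̄·Hᵀ·S⁻¹ = [16/77; 5/77; -89/308]
x' = x̄ + K·y = [129/77, 228/77, 202/77]
P' = (I − K·H)·P̄ = [1594/77 65/77 38/77; 65/77 901/77 599/77; 38/77 599/77 1627/308]

x' = [129/77, 228/77, 202/77]
P' = [1594/77 65/77 38/77; 65/77 901/77 599/77; 38/77 599/77 1627/308]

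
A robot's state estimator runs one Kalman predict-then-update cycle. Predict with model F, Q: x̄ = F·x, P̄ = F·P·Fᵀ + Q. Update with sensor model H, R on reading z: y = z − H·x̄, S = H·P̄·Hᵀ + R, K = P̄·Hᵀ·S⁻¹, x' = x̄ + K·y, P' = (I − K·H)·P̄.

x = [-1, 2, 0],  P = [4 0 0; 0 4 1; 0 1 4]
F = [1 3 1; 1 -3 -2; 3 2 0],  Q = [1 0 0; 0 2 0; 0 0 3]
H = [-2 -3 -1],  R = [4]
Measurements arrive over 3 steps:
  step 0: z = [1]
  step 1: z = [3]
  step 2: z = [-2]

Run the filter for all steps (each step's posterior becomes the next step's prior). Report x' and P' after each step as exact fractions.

step 0: x' = [1742/361, -1663/361, 1108/361], P' = [18362/361 -17017/361 14299/361; -17017/361 16054/361 -13744/361; 14299/361 -13744/361 12966/361]
step 1: x' = [-75473/218777, -206185/656331, -848600/656331], P' = [1489732/218777 -1139046/218777 293766/218777; -1139046/218777 3122651/656331 -1541753/656331; 293766/218777 -1541753/656331 3369887/656331]
step 2: x' = [-144739978/58006683, 113242033/38671122, -207556225/116013366], P' = [337955003/58006683 -29929530/6445187 104982328/58006683; -29929530/6445187 171497611/38671122 -101011117/38671122; 104982328/58006683 -101011117/38671122 569597473/116013366]

step 0: x̄ = F·x = [5, -7, 1]
step 0: P̄ = F·P·Fᵀ + Q = [51 -49 38; -49 70 -16; 38 -16 55]
step 0: y = z − H·x̄ = [-9]
step 0: S = H·P̄·Hᵀ + R = [361]
step 0: K = P̄·Hᵀ·S⁻¹ = [7/361; -96/361; -83/361]
step 0: x' = x̄ + K·y = [1742/361, -1663/361, 1108/361]
step 0: P' = (I − K·H)·P̄ = [18362/361 -17017/361 14299/361; -17017/361 16054/361 -13744/361; 14299/361 -13744/361 12966/361]
step 1: x̄ = F·x = [-2139/361, 4515/361, 100/19]
step 1: P̄ = F·P·Fᵀ + Q = [20207/361 -42659/361 -1072/19; -42659/361 95412/361 2477/19; -1072/19 2477/19 73]
step 1: y = z − H·x̄ = [12250/361]
step 1: S = H·P̄·Hᵀ + R = [656331/361]
step 1: K = P̄·Hᵀ·S⁻¹ = [35977/218777; -247981/656331; -126806/656331]
step 1: x' = x̄ + K·y = [-75473/218777, -206185/656331, -848600/656331]
step 1: P' = (I − K·H)·P̄ = [1489732/218777 -1139046/218777 293766/218777; -1139046/218777 3122651/656331 -1541753/656331; 293766/218777 -1541753/656331 3369887/656331]
step 2: x̄ = F·x = [-1693574/656331, 2089336/656331, -1091627/656331]
step 2: P̄ = F·P·Fᵀ + Q = [8608523/656331 -17379958/656331 -5884636/656331; -17379958/656331 45841865/656331 19470872/656331; -5884636/656331 19470872/656331 13676705/656331]
step 2: y = z − H·x̄ = [158857/218777]
step 2: S = H·P̄·Hᵀ + R = [116013366/218777]
step 2: K = P̄·Hᵀ·S⁻¹ = [6801244/58006683; -13581839/38671122; -20106683/116013366]
step 2: x' = x̄ + K·y = [-144739978/58006683, 113242033/38671122, -207556225/116013366]
step 2: P' = (I − K·H)·P̄ = [337955003/58006683 -29929530/6445187 104982328/58006683; -29929530/6445187 171497611/38671122 -101011117/38671122; 104982328/58006683 -101011117/38671122 569597473/116013366]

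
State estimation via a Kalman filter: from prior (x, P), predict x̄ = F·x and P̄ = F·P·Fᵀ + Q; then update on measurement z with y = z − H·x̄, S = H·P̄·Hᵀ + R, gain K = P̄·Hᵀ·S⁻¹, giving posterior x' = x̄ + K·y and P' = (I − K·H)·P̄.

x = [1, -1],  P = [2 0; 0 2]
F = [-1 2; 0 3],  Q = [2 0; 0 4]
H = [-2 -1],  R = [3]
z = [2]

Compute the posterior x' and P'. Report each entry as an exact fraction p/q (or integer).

x' = [-111/121, -41/121]
P' = [156/121 -204/121; -204/121 546/121]

x̄ = F·x = [-3, -3]
P̄ = F·P·Fᵀ + Q = [12 12; 12 22]
y = z − H·x̄ = [-7]
S = H·P̄·Hᵀ + R = [121]
K = P̄·Hᵀ·S⁻¹ = [-36/121; -46/121]
x' = x̄ + K·y = [-111/121, -41/121]
P' = (I − K·H)·P̄ = [156/121 -204/121; -204/121 546/121]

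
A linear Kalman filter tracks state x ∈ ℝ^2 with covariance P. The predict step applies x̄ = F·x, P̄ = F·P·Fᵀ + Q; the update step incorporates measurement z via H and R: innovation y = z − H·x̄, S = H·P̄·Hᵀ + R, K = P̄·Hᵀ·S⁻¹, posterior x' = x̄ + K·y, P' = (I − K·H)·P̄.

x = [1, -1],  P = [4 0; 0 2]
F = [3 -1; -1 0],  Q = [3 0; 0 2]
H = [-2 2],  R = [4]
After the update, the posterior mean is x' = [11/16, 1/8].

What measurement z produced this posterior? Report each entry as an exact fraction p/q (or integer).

x̄ = F·x = [4, -1]
P̄ = F·P·Fᵀ + Q = [41 -12; -12 6]
S = H·P̄·Hᵀ + R = [288]
K = P̄·Hᵀ·S⁻¹ = [-53/144; 1/8]
x' − x̄ = [-53/16, 9/8] = K·y
y = (KᵀK)⁻¹·Kᵀ·(x' − x̄) = [9]
z = y + H·x̄ = [9] + [-10] = [-1]

z = [-1]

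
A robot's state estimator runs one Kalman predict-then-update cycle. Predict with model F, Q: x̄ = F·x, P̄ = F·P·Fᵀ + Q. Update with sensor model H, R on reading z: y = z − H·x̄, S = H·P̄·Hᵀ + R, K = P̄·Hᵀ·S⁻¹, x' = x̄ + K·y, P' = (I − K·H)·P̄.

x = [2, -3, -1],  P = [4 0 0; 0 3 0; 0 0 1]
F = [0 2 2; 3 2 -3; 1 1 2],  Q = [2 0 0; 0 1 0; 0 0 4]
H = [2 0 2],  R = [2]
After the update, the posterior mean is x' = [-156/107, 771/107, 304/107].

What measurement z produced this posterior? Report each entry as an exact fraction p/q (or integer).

z = [3]

x̄ = F·x = [-8, 3, -3]
P̄ = F·P·Fᵀ + Q = [18 6 10; 6 58 12; 10 12 15]
S = H·P̄·Hᵀ + R = [214]
K = P̄·Hᵀ·S⁻¹ = [28/107; 18/107; 25/107]
x' − x̄ = [700/107, 450/107, 625/107] = K·y
y = (KᵀK)⁻¹·Kᵀ·(x' − x̄) = [25]
z = y + H·x̄ = [25] + [-22] = [3]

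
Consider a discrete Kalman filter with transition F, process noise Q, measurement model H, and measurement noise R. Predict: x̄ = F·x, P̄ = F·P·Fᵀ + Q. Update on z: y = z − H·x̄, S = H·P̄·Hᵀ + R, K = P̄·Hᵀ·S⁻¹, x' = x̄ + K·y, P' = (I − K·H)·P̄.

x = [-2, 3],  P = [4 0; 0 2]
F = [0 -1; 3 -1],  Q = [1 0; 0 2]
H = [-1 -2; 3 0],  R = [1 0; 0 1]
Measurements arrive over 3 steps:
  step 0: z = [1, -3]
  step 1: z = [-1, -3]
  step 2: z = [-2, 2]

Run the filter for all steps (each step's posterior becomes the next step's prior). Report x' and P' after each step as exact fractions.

step 0: x̄ = F·x = [-3, -9]
step 0: P̄ = F·P·Fᵀ + Q = [3 2; 2 40]
step 0: y = z − H·x̄ = [-20, 6]
step 0: S = H·P̄·Hᵀ + R = [172 -21; -21 28]
step 0: K = P̄·Hᵀ·S⁻¹ = [-1/625 1401/4375; -62/125 -138/875]
step 0: x' = x̄ + K·y = [-4579/4375, -23/875]
step 0: P' = (I − K·H)·P̄ = [467/4375 -46/875; -46/875 48/175]
step 1: x̄ = F·x = [23/875, -1946/625]
step 1: P̄ = F·P·Fᵀ + Q = [223/175 54/125; 54/125 2219/625]
step 1: y = z − H·x̄ = [-31504/4375, -2694/875]
step 1: S = H·P̄·Hᵀ + R = [79642/4375 -5613/875; -5613/875 2182/175]
step 1: K = P̄·Hᵀ·S⁻¹ = [-9355/812989 244449/812989; -374542/812989 -108192/812989]
step 1: x' = x̄ + K·y = [-663889/812989, 498830/812989]
step 1: P' = (I − K·H)·P̄ = [81483/812989 -36064/812989; -36064/812989 205303/812989]
step 2: x̄ = F·x = [-498830/812989, -2490497/812989]
step 2: P̄ = F·P·Fᵀ + Q = [1018292/812989 313495/812989; 313495/812989 2781012/812989]
step 2: y = z − H·x̄ = [-7105802/812989, 3122468/812989]
step 2: S = H·P̄·Hᵀ + R = [14209309/812989 -4935846/812989; -4935846/812989 9977617/812989]
step 2: K = P̄·Hᵀ·S⁻¹ = [-1645282/144420733 43403808/144420733; -66398917/144420733 -19233981/144420733]
step 2: x' = x̄ + K·y = [92469462/144420733, 64060725/144420733]
step 2: P' = (I − K·H)·P̄ = [14467936/144420733 -6411327/144420733; -6411327/144420733 36405122/144420733]

step 0: x' = [-4579/4375, -23/875], P' = [467/4375 -46/875; -46/875 48/175]
step 1: x' = [-663889/812989, 498830/812989], P' = [81483/812989 -36064/812989; -36064/812989 205303/812989]
step 2: x' = [92469462/144420733, 64060725/144420733], P' = [14467936/144420733 -6411327/144420733; -6411327/144420733 36405122/144420733]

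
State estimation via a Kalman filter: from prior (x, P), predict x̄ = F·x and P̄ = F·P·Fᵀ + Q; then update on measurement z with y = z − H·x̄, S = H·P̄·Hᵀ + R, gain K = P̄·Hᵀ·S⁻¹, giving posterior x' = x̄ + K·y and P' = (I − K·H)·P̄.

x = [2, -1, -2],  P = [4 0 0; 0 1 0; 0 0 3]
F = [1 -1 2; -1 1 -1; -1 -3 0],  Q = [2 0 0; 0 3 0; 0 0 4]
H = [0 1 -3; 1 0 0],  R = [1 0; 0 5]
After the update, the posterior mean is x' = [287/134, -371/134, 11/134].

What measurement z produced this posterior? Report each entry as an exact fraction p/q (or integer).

x̄ = F·x = [-1, -1, 1]
P̄ = F·P·Fᵀ + Q = [19 -11 -1; -11 11 1; -1 1 17]
S = H·P̄·Hᵀ + R = [159 -8; -8 24]
K = P̄·Hᵀ·S⁻¹ = [-5/469 2957/3752; 13/469 -1685/3752; -151/469 -559/3752]
x' − x̄ = [421/134, -237/134, -123/134] = K·y
y = (KᵀK)⁻¹·Kᵀ·(x' − x̄) = [1, 4]
z = y + H·x̄ = [1, 4] + [-4, -1] = [-3, 3]

z = [-3, 3]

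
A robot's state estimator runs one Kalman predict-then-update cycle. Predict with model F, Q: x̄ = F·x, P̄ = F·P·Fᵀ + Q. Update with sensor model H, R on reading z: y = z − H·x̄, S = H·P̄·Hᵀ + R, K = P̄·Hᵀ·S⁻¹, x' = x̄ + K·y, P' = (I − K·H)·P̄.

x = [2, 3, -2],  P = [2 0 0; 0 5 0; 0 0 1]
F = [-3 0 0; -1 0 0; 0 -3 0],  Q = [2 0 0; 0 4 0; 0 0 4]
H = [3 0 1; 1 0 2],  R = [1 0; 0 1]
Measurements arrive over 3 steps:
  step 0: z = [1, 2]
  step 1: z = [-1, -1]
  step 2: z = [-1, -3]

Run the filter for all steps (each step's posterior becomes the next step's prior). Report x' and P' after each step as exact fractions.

step 0: x' = [-238/12473, -2566/12473, 12203/12473], P' = [2460/12473 738/12473 -2450/12473; 738/12473 52608/12473 -735/12473; -2450/12473 -735/12473 9849/24946]
step 1: x' = [-438372/2281351, -1165904/52471073, -21153262/52471073], P' = [430782/2281351 66420/2281351 -428446/2281351; 66420/2281351 215591492/52471073 -1495926/52471073; -428446/2281351 -1495926/52471073 20245164/52471073]
step 2: x' = [44692150568/211656629273, 28429916508/211656629273, -339312496368/211656629273], P' = [39949012020/211656629273 6068167758/211656629273 -39741149060/211656629273; 6068167758/211656629273 869143587998/211656629273 -5988031020/211656629273; -39741149060/211656629273 -5988031020/211656629273 81660003720/211656629273]

step 0: x̄ = F·x = [-6, -2, -9]
step 0: P̄ = F·P·Fᵀ + Q = [20 6 0; 6 6 0; 0 0 49]
step 0: y = z − H·x̄ = [28, 26]
step 0: S = H·P̄·Hᵀ + R = [230 158; 158 217]
step 0: K = P̄·Hᵀ·S⁻¹ = [4930/12473 -2440/12473; 1479/12473 -732/12473; -4851/24946 7399/12473]
step 0: x' = x̄ + K·y = [-238/12473, -2566/12473, 12203/12473]
step 0: P' = (I − K·H)·P̄ = [2460/12473 738/12473 -2450/12473; 738/12473 52608/12473 -735/12473; -2450/12473 -735/12473 9849/24946]
step 1: x̄ = F·x = [714/12473, 238/12473, 7698/12473]
step 1: P̄ = F·P·Fᵀ + Q = [47086/12473 7380/12473 6642/12473; 7380/12473 52352/12473 2214/12473; 6642/12473 2214/12473 523364/12473]
step 1: y = z − H·x̄ = [-22313/12473, -28583/12473]
step 1: S = H·P̄·Hᵀ + R = [999463/12473 1234480/12473; 1234480/12473 2179583/12473]
step 1: K = P̄·Hᵀ·S⁻¹ = [863900/2281351 -426110/2281351; 3087054/52471073 -1464192/52471073; -9317610/52471073 30636070/52471073]
step 1: x' = x̄ + K·y = [-438372/2281351, -1165904/52471073, -21153262/52471073]
step 1: P' = (I − K·H)·P̄ = [430782/2281351 66420/2281351 -428446/2281351; 66420/2281351 215591492/52471073 -1495926/52471073; -428446/2281351 -1495926/52471073 20245164/52471073]
step 2: x̄ = F·x = [1315116/2281351, 438372/2281351, 3497712/52471073]
step 2: P̄ = F·P·Fᵀ + Q = [8439740/2281351 1292346/2281351 597780/2281351; 1292346/2281351 9556186/2281351 199260/2281351; 597780/2281351 199260/2281351 2150207720/52471073]
step 2: y = z − H·x̄ = [-146711789/52471073, -194656311/52471073]
step 2: S = H·P̄·Hᵀ + R = [4032198613/52471073 4979000080/52471073; 4979000080/52471073 8902411733/52471073]
step 2: K = P̄·Hᵀ·S⁻¹ = [80105887000/211656629273 -39533286100/211656629273; 12216472254/211656629273 -5907894282/211656629273; -37563443460/211656629273 123578858380/211656629273]
step 2: x' = x̄ + K·y = [44692150568/211656629273, 28429916508/211656629273, -339312496368/211656629273]
step 2: P' = (I − K·H)·P̄ = [39949012020/211656629273 6068167758/211656629273 -39741149060/211656629273; 6068167758/211656629273 869143587998/211656629273 -5988031020/211656629273; -39741149060/211656629273 -5988031020/211656629273 81660003720/211656629273]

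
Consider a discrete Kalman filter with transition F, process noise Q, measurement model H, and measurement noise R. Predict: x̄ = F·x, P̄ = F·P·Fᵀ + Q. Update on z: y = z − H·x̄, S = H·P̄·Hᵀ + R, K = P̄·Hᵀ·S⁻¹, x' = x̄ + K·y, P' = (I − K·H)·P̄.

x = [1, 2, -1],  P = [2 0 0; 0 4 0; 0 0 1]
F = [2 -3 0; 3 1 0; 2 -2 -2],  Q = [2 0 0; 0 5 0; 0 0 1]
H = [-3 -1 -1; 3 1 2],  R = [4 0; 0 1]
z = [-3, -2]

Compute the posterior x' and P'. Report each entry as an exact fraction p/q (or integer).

x' = [-12954/7291, 47890/7291, -9495/7291]
P' = [22610/7291 -56452/7291 -5530/7291; -56452/7291 184399/7291 -8111/7291; -5530/7291 -8111/7291 14061/7291]

x̄ = F·x = [-4, 5, 0]
P̄ = F·P·Fᵀ + Q = [46 0 32; 0 27 4; 32 4 29]
y = z − H·x̄ = [-10, 5]
S = H·P̄·Hᵀ + R = [674 -799; -799 958]
K = P̄·Hᵀ·S⁻¹ = [-1462/7291 318/7291; -1733/7291 -1179/7291; 2660/7291 3421/7291]
x' = x̄ + K·y = [-12954/7291, 47890/7291, -9495/7291]
P' = (I − K·H)·P̄ = [22610/7291 -56452/7291 -5530/7291; -56452/7291 184399/7291 -8111/7291; -5530/7291 -8111/7291 14061/7291]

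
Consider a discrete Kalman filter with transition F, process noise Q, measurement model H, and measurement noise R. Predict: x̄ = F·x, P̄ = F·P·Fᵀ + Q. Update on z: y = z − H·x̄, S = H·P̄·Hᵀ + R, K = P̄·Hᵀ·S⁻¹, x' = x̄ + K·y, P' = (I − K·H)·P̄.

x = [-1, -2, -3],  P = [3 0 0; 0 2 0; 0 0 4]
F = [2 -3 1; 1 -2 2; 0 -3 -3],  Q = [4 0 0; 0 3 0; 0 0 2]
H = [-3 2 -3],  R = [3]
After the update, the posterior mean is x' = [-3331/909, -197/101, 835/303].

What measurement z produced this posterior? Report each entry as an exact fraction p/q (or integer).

x̄ = F·x = [1, -3, 15]
P̄ = F·P·Fᵀ + Q = [38 26 6; 26 30 -12; 6 -12 56]
S = H·P̄·Hᵀ + R = [909]
K = P̄·Hᵀ·S⁻¹ = [-80/909; 2/101; -70/303]
x' − x̄ = [-4240/909, 106/101, -3710/303] = K·y
y = (KᵀK)⁻¹·Kᵀ·(x' − x̄) = [53]
z = y + H·x̄ = [53] + [-54] = [-1]

z = [-1]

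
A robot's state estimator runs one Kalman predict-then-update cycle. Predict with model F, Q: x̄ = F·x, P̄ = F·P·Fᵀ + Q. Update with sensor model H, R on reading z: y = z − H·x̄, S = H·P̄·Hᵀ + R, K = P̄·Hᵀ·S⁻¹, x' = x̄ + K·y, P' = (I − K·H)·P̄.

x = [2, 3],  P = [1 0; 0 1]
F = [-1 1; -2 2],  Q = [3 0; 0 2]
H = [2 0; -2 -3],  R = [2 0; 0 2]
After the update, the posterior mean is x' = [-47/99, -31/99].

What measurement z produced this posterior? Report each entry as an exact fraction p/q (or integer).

x̄ = F·x = [1, 2]
P̄ = F·P·Fᵀ + Q = [5 4; 4 10]
S = H·P̄·Hᵀ + R = [22 -44; -44 160]
K = P̄·Hᵀ·S⁻¹ = [79/198 -1/36; -49/198 -11/36]
x' − x̄ = [-146/99, -229/99] = K·y
y = (KᵀK)⁻¹·Kᵀ·(x' − x̄) = [-3, 10]
z = y + H·x̄ = [-3, 10] + [2, -8] = [-1, 2]

z = [-1, 2]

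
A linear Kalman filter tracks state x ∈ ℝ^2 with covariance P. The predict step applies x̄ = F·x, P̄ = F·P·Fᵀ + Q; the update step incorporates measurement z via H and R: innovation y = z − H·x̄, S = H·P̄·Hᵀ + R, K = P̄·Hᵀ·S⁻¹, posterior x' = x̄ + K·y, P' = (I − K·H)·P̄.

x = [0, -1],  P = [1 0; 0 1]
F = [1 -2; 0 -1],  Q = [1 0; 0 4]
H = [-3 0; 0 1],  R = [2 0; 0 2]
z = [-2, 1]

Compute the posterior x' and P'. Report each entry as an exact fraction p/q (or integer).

x̄ = F·x = [2, 1]
P̄ = F·P·Fᵀ + Q = [6 2; 2 5]
y = z − H·x̄ = [4, 0]
S = H·P̄·Hᵀ + R = [56 -6; -6 7]
K = P̄·Hᵀ·S⁻¹ = [-57/178 1/89; -3/89 61/89]
x' = x̄ + K·y = [64/89, 77/89]
P' = (I − K·H)·P̄ = [19/89 2/89; 2/89 122/89]

x' = [64/89, 77/89]
P' = [19/89 2/89; 2/89 122/89]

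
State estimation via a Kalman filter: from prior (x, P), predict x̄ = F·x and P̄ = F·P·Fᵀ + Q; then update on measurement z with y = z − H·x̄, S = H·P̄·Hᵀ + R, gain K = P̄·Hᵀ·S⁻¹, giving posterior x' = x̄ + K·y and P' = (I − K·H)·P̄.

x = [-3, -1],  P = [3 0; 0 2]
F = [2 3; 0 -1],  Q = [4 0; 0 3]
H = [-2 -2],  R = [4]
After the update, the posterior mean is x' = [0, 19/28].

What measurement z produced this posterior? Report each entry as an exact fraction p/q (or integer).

x̄ = F·x = [-9, 1]
P̄ = F·P·Fᵀ + Q = [34 -6; -6 5]
S = H·P̄·Hᵀ + R = [112]
K = P̄·Hᵀ·S⁻¹ = [-1/2; 1/56]
x' − x̄ = [9, -9/28] = K·y
y = (KᵀK)⁻¹·Kᵀ·(x' − x̄) = [-18]
z = y + H·x̄ = [-18] + [16] = [-2]

z = [-2]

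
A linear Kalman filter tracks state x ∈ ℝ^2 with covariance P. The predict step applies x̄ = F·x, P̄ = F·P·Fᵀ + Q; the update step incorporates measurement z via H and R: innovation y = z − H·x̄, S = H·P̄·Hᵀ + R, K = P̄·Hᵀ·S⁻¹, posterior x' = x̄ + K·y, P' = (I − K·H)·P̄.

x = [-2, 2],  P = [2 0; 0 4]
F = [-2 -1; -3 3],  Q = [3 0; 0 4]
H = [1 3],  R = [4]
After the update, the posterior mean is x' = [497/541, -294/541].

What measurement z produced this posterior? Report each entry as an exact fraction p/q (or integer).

x̄ = F·x = [2, 12]
P̄ = F·P·Fᵀ + Q = [15 0; 0 58]
S = H·P̄·Hᵀ + R = [541]
K = P̄·Hᵀ·S⁻¹ = [15/541; 174/541]
x' − x̄ = [-585/541, -6786/541] = K·y
y = (KᵀK)⁻¹·Kᵀ·(x' − x̄) = [-39]
z = y + H·x̄ = [-39] + [38] = [-1]

z = [-1]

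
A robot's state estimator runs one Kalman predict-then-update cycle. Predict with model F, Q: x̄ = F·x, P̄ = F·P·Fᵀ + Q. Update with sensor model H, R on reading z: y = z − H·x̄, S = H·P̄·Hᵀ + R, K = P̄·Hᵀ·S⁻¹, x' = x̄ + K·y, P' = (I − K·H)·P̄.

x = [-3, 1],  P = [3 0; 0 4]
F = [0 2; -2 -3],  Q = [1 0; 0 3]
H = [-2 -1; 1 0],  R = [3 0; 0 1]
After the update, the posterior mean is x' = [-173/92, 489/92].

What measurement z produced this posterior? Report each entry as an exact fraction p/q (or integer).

z = [-1, -2]

x̄ = F·x = [2, 3]
P̄ = F·P·Fᵀ + Q = [17 -24; -24 51]
S = H·P̄·Hᵀ + R = [26 -10; -10 18]
K = P̄·Hᵀ·S⁻¹ = [-5/184 171/184; -147/184 -327/184]
x' − x̄ = [-357/92, 213/92] = K·y
y = (KᵀK)⁻¹·Kᵀ·(x' − x̄) = [6, -4]
z = y + H·x̄ = [6, -4] + [-7, 2] = [-1, -2]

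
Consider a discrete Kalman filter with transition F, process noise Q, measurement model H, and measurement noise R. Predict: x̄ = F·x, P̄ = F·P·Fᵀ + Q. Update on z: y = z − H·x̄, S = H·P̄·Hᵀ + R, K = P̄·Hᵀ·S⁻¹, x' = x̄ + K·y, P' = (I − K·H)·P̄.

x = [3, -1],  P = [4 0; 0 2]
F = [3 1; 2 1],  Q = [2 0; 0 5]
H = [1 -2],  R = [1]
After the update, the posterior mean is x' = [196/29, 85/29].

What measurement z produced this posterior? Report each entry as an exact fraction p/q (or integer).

z = [1]

x̄ = F·x = [8, 5]
P̄ = F·P·Fᵀ + Q = [40 26; 26 23]
S = H·P̄·Hᵀ + R = [29]
K = P̄·Hᵀ·S⁻¹ = [-12/29; -20/29]
x' − x̄ = [-36/29, -60/29] = K·y
y = (KᵀK)⁻¹·Kᵀ·(x' − x̄) = [3]
z = y + H·x̄ = [3] + [-2] = [1]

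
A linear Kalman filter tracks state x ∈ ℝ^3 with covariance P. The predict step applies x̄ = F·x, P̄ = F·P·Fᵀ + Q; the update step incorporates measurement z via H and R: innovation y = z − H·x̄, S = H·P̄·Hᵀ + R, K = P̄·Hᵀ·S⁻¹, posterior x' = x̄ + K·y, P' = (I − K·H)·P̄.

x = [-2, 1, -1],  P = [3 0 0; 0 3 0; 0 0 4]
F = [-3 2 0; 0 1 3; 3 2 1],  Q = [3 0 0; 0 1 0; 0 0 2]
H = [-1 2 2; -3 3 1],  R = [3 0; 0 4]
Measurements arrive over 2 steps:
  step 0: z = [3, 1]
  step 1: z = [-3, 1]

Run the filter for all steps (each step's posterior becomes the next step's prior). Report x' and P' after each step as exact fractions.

step 0: x' = [164297/71704, 89091/35852, 13789/71704], P' = [915243/71704 531297/35852 -563793/71704; 531297/35852 326715/17926 -374019/35852; -563793/71704 -374019/35852 511011/71704]
step 1: x' = [816305964/514340891, 18504838560/5657749801, -2032387125/514340891], P' = [1290835305/514340891 1475863125/514340891 -830790924/514340891; 1475863125/514340891 24881226067/5657749801 -1708578884/514340891; -830790924/514340891 -1708578884/514340891 1859116892/514340891]

step 0: x̄ = F·x = [8, -2, -5]
step 0: P̄ = F·P·Fᵀ + Q = [42 6 -15; 6 40 18; -15 18 45]
step 0: y = z − H·x̄ = [25, 36]
step 0: S = H·P̄·Hᵀ + R = [565 651; 651 877]
step 0: K = P̄·Hᵀ·S⁻¹ = [27453/71704 -30435/71704; 9175/35852 -1905/35852; 29913/71704 -10431/71704]
step 0: x' = x̄ + K·y = [164297/71704, 89091/35852, 13789/71704]
step 0: P' = (I − K·H)·P̄ = [915243/71704 531297/35852 -563793/71704; 531297/35852 326715/17926 -374019/35852; -563793/71704 -374019/35852 511011/71704]
step 1: x̄ = F·x = [-136527/71704, 219549/71704, 215761/17926]
step 1: P̄ = F·P·Fᵀ + Q = [928611/71704 11847/71704 -703611/17926; 11847/71704 1489435/71704 -743967/17926; -703611/17926 -743967/17926 2561908/8963]
step 1: y = z − H·x̄ = [-2516825/71704, -232446/8963]
step 1: S = H·P̄·Hᵀ + R = [76485963/71704 6062564/8963; 6062564/8963 5170338/8963]
step 1: K = P̄·Hᵀ·S⁻¹ = [-230301/514340891 -68926866/514340891; -1353592563/5657749801 1786456838/5657749801; 377288980/514340891 -193561747/514340891]
step 1: x' = x̄ + K·y = [816305964/514340891, 18504838560/5657749801, -2032387125/514340891]
step 1: P' = (I − K·H)·P̄ = [1290835305/514340891 1475863125/514340891 -830790924/514340891; 1475863125/514340891 24881226067/5657749801 -1708578884/514340891; -830790924/514340891 -1708578884/514340891 1859116892/514340891]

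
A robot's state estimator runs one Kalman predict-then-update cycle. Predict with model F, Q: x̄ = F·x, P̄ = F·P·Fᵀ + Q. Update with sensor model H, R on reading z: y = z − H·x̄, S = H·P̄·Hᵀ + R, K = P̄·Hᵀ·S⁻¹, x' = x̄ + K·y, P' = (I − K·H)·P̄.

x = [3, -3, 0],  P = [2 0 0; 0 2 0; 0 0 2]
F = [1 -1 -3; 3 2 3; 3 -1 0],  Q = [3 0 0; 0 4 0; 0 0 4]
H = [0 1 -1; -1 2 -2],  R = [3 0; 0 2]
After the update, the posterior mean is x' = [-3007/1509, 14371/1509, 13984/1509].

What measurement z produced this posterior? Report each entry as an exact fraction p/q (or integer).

x̄ = F·x = [6, 3, 12]
P̄ = F·P·Fᵀ + Q = [25 -16 8; -16 48 14; 8 14 24]
S = H·P̄·Hᵀ + R = [47 112; 112 299]
K = P̄·Hᵀ·S⁻¹ = [1000/1509 -743/1509; 758/1509 140/1509; 146/1509 -196/1509]
x' − x̄ = [-12061/1509, 9844/1509, -4124/1509] = K·y
y = (KᵀK)⁻¹·Kᵀ·(x' − x̄) = [8, 27]
z = y + H·x̄ = [8, 27] + [-9, -24] = [-1, 3]

z = [-1, 3]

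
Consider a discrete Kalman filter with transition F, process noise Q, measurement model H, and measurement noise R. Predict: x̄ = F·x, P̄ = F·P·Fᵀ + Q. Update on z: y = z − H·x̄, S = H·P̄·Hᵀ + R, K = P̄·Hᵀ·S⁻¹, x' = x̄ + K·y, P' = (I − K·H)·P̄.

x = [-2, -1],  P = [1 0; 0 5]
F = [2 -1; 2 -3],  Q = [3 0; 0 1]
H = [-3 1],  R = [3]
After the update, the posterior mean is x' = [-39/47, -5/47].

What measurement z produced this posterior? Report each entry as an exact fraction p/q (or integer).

z = [2]

x̄ = F·x = [-3, -1]
P̄ = F·P·Fᵀ + Q = [12 19; 19 50]
S = H·P̄·Hᵀ + R = [47]
K = P̄·Hᵀ·S⁻¹ = [-17/47; -7/47]
x' − x̄ = [102/47, 42/47] = K·y
y = (KᵀK)⁻¹·Kᵀ·(x' − x̄) = [-6]
z = y + H·x̄ = [-6] + [8] = [2]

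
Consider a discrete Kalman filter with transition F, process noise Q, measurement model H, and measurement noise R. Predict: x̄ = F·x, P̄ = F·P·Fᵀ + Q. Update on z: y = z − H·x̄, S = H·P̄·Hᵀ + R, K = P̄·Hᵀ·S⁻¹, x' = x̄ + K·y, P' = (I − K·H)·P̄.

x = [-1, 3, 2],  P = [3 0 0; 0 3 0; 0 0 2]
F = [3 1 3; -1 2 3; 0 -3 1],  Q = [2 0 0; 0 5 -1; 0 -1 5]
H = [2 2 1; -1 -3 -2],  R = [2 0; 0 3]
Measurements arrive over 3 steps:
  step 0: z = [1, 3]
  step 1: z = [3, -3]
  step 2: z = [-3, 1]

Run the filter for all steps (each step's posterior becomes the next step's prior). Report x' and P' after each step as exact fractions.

step 0: x̄ = F·x = [6, 13, -7]
step 0: P̄ = F·P·Fᵀ + Q = [50 15 -3; 15 38 -13; -3 -13 34]
step 0: y = z − H·x̄ = [-30, 34]
step 0: S = H·P̄·Hᵀ + R = [444 -410; -410 453]
step 0: K = P̄·Hᵀ·S⁻¹ = [21041/33032 6277/16516; -101/33032 -3801/16516; -4877/16516 -2681/8258]
step 0: x' = x̄ + K·y = [-3101/16516, 86989/16516, -75805/8258]
step 0: P' = (I − K·H)·P̄ = [96699/33032 -168271/33032 92613/16516; -168271/33032 481603/33032 -313433/16516; 92613/16516 -313433/16516 215943/8258]
step 1: x̄ = F·x = [-94286/4129, -277751/16516, -412577/16516]
step 1: P̄ = F·P·Fᵀ + Q = [969394/4129 384408/4129 1028944/4129; 384408/4129 2001555/33032 3366689/33032; 1028944/4129 3366689/33032 9124555/33032]
step 1: y = z − H·x̄ = [1771915/16516, -2085099/16516]
step 1: S = H·P̄·Hᵀ + R = [119212523/33032 -135095439/33032; -135095439/33032 154144523/33032]
step 1: K = P̄·Hᵀ·S⁻¹ = [2712791430/3789654119 1555322046/3789654119; -1580930461/3789654119 -1774331344/3789654119; 1217643135/3789654119 167827718/3789654119]
step 1: x' = x̄ + K·y = [8149071860/3789654119, -9336286508/3789654119, 14779522955/3789654119]
step 1: P' = (I − K·H)·P̄ = [9500052818/3789654119 -12983026596/3789654119 12391530416/3789654119; -12983026596/3789654119 27302363912/3789654119 -31800535554/3789654119; 12391530416/3789654119 -31800535554/3789654119 41253296546/3789654119]
step 2: x̄ = F·x = [59449497937/3789654119, 17516923989/3789654119, 42788382479/3789654119]
step 2: P̄ = F·P·Fᵀ + Q = [446007991014/3789654119 120613467814/3789654119 450278912946/3789654119; 120613467814/3789654119 104913945215/3789654119 127419190721/3789654119; 450278912946/3789654119 127419190721/3789654119 496726055673/3789654119]
step 2: y = z − H·x̄ = [-208090188688/3789654119, 201366688981/3789654119]
step 2: S = H·P̄·Hᵀ + R = [5983693266007/3789654119 -6623188406953/3789654119; -6623188406953/3789654119 7442333430318/3789654119]
step 2: K = P̄·Hᵀ·S⁻¹ = [124022185084368/175745789843143 1628574927310/4087111391701; -70213874508949/175745789843143 -1832190911760/4087111391701; 53244501831669/175745789843143 99176694158/4087111391701]
step 2: x' = x̄ + K·y = [-332048526875777/175745789843143, 481529086327061/175745789843143, -712738504466419/175745789843143]
step 2: P' = (I − K·H)·P̄ = [430037438510574/175745789843143 -583937409571260/175745789843143 555844312290108/175745789843143; -583937409571260/175745789843143 1234604103060944/175745789843143 -1441761135997266/175745789843143; 555844312290108/175745789843143 -1441761135997266/175745789843143 1878322651077654/175745789843143]

step 0: x' = [-3101/16516, 86989/16516, -75805/8258], P' = [96699/33032 -168271/33032 92613/16516; -168271/33032 481603/33032 -313433/16516; 92613/16516 -313433/16516 215943/8258]
step 1: x' = [8149071860/3789654119, -9336286508/3789654119, 14779522955/3789654119], P' = [9500052818/3789654119 -12983026596/3789654119 12391530416/3789654119; -12983026596/3789654119 27302363912/3789654119 -31800535554/3789654119; 12391530416/3789654119 -31800535554/3789654119 41253296546/3789654119]
step 2: x' = [-332048526875777/175745789843143, 481529086327061/175745789843143, -712738504466419/175745789843143], P' = [430037438510574/175745789843143 -583937409571260/175745789843143 555844312290108/175745789843143; -583937409571260/175745789843143 1234604103060944/175745789843143 -1441761135997266/175745789843143; 555844312290108/175745789843143 -1441761135997266/175745789843143 1878322651077654/175745789843143]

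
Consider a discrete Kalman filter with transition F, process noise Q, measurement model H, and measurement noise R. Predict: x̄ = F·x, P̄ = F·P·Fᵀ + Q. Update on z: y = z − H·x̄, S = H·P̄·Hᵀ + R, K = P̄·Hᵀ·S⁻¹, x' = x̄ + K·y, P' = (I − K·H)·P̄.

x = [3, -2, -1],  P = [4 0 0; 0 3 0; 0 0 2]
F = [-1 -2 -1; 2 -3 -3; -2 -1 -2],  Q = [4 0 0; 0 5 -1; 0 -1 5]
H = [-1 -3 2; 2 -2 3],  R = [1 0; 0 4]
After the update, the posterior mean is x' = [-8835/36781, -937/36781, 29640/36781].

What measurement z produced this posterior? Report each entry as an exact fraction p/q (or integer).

x̄ = F·x = [2, 15, -2]
P̄ = F·P·Fᵀ + Q = [22 16 18; 16 66 4; 18 4 32]
S = H·P̄·Hᵀ + R = [721 446; 446 684]
K = P̄·Hᵀ·S⁻¹ = [-13173/73562 31375/147124; -12707/36781 7107/73562; -4006/36781 9280/36781]
x' − x̄ = [-82397/36781, -552652/36781, 103202/36781] = K·y
y = (KᵀK)⁻¹·Kᵀ·(x' − x̄) = [53, 34]
z = y + H·x̄ = [53, 34] + [-51, -32] = [2, 2]

z = [2, 2]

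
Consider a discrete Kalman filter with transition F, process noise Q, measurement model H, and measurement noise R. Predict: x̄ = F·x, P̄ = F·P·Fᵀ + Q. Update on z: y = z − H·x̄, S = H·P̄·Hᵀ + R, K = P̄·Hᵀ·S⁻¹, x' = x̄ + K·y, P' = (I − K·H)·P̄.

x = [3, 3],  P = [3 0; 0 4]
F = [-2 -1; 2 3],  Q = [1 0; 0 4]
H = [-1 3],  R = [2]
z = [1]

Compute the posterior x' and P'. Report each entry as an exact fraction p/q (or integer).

x' = [-962/631, -75/631]
P' = [2806/631 876/631; 876/631 412/631]

x̄ = F·x = [-9, 15]
P̄ = F·P·Fᵀ + Q = [17 -24; -24 52]
y = z − H·x̄ = [-53]
S = H·P̄·Hᵀ + R = [631]
K = P̄·Hᵀ·S⁻¹ = [-89/631; 180/631]
x' = x̄ + K·y = [-962/631, -75/631]
P' = (I − K·H)·P̄ = [2806/631 876/631; 876/631 412/631]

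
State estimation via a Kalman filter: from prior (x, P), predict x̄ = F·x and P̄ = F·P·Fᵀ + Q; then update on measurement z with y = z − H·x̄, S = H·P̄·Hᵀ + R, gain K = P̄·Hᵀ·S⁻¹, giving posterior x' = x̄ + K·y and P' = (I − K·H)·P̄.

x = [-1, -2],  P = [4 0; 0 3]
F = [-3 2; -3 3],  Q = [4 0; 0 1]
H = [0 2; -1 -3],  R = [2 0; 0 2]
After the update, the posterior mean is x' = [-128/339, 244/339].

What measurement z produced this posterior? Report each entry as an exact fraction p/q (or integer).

z = [3, -1]

x̄ = F·x = [-1, -3]
P̄ = F·P·Fᵀ + Q = [52 54; 54 64]
S = H·P̄·Hᵀ + R = [258 -492; -492 954]
K = P̄·Hᵀ·S⁻¹ = [-188/339 -173/339; 30/113 -41/339]
x' − x̄ = [211/339, 1261/339] = K·y
y = (KᵀK)⁻¹·Kᵀ·(x' − x̄) = [9, -11]
z = y + H·x̄ = [9, -11] + [-6, 10] = [3, -1]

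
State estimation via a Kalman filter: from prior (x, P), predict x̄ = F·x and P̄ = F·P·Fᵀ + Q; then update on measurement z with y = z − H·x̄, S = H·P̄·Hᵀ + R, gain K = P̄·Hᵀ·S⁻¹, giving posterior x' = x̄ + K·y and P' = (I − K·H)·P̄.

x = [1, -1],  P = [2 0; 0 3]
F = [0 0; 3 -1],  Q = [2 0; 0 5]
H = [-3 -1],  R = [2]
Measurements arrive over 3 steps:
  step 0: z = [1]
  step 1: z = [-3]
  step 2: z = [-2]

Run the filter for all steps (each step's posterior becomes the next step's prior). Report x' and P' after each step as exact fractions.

step 0: x' = [-15/23, 27/23], P' = [28/23 -78/23; -78/23 260/23]
step 1: x' = [846/1555, 369/311], P' = [2282/1555 -1314/311; -1314/311 4380/311]
step 2: x' = [14502/120733, 193126/120733], P' = [185486/120733 -537798/120733; -537798/120733 1792660/120733]

step 0: x̄ = F·x = [0, 4]
step 0: P̄ = F·P·Fᵀ + Q = [2 0; 0 26]
step 0: y = z − H·x̄ = [5]
step 0: S = H·P̄·Hᵀ + R = [46]
step 0: K = P̄·Hᵀ·S⁻¹ = [-3/23; -13/23]
step 0: x' = x̄ + K·y = [-15/23, 27/23]
step 0: P' = (I − K·H)·P̄ = [28/23 -78/23; -78/23 260/23]
step 1: x̄ = F·x = [0, -72/23]
step 1: P̄ = F·P·Fᵀ + Q = [2 0; 0 1095/23]
step 1: y = z − H·x̄ = [-141/23]
step 1: S = H·P̄·Hᵀ + R = [1555/23]
step 1: K = P̄·Hᵀ·S⁻¹ = [-138/1555; -219/311]
step 1: x' = x̄ + K·y = [846/1555, 369/311]
step 1: P' = (I − K·H)·P̄ = [2282/1555 -1314/311; -1314/311 4380/311]
step 2: x̄ = F·x = [0, 693/1555]
step 2: P̄ = F·P·Fᵀ + Q = [2 0; 0 89633/1555]
step 2: y = z − H·x̄ = [-2417/1555]
step 2: S = H·P̄·Hᵀ + R = [120733/1555]
step 2: K = P̄·Hᵀ·S⁻¹ = [-9330/120733; -89633/120733]
step 2: x' = x̄ + K·y = [14502/120733, 193126/120733]
step 2: P' = (I − K·H)·P̄ = [185486/120733 -537798/120733; -537798/120733 1792660/120733]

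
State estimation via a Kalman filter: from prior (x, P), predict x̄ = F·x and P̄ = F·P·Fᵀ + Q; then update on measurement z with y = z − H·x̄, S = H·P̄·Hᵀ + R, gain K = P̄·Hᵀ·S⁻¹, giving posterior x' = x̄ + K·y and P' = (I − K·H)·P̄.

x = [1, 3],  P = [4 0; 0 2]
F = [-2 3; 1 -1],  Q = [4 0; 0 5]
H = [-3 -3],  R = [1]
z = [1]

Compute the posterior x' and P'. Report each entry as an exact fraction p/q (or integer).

x' = [89/95, -118/95]
P' = [1018/95 -1006/95; -1006/95 2009/190]

x̄ = F·x = [7, -2]
P̄ = F·P·Fᵀ + Q = [38 -14; -14 11]
y = z − H·x̄ = [16]
S = H·P̄·Hᵀ + R = [190]
K = P̄·Hᵀ·S⁻¹ = [-36/95; 9/190]
x' = x̄ + K·y = [89/95, -118/95]
P' = (I − K·H)·P̄ = [1018/95 -1006/95; -1006/95 2009/190]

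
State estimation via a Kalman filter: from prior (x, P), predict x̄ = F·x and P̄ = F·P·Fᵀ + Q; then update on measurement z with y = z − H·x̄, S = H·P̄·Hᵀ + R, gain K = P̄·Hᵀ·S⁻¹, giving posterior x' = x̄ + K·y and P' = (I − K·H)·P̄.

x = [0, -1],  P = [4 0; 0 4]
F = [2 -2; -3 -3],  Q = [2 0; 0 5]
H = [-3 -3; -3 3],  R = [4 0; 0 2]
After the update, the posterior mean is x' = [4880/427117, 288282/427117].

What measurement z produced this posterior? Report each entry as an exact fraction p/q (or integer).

z = [-2, 2]

x̄ = F·x = [2, 3]
P̄ = F·P·Fᵀ + Q = [34 0; 0 77]
S = H·P̄·Hᵀ + R = [1003 -387; -387 1001]
K = P̄·Hᵀ·S⁻¹ = [-70788/427117 -70890/427117; -70917/427117 71148/427117]
x' − x̄ = [-849354/427117, -993069/427117] = K·y
y = (KᵀK)⁻¹·Kᵀ·(x' − x̄) = [13, -1]
z = y + H·x̄ = [13, -1] + [-15, 3] = [-2, 2]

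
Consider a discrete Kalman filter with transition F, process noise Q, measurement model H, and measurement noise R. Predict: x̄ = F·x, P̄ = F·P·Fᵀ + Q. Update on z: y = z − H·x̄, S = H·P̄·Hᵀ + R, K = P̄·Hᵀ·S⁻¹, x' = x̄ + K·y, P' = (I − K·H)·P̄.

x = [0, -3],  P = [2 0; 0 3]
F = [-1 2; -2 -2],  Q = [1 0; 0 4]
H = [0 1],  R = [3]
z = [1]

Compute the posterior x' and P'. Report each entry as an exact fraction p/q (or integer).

x' = [-122/27, 14/9]
P' = [341/27 -8/9; -8/9 8/3]

x̄ = F·x = [-6, 6]
P̄ = F·P·Fᵀ + Q = [15 -8; -8 24]
y = z − H·x̄ = [-5]
S = H·P̄·Hᵀ + R = [27]
K = P̄·Hᵀ·S⁻¹ = [-8/27; 8/9]
x' = x̄ + K·y = [-122/27, 14/9]
P' = (I − K·H)·P̄ = [341/27 -8/9; -8/9 8/3]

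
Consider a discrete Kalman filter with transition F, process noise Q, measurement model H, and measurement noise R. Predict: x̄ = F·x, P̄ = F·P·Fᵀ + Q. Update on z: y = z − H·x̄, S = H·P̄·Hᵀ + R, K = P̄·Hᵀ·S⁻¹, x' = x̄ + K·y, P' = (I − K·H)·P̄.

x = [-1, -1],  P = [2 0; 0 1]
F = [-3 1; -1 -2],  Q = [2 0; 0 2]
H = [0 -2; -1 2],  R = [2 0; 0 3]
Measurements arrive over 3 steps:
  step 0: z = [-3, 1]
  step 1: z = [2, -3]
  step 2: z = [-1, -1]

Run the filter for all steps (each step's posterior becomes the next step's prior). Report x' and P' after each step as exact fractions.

step 0: x' = [787/392, 153/98], P' = [1583/392 79/98; 79/98 22/49]
step 1: x' = [21014/29213, -34247/29213], P' = [600613/146065 130067/146065; 130067/146065 69073/146065]
step 2: x' = [27629061/55079387, 22761395/55079387], P' = [225048734/55079387 48960040/55079387; 48960040/55079387 26076887/55079387]

step 0: x̄ = F·x = [2, 3]
step 0: P̄ = F·P·Fᵀ + Q = [21 4; 4 8]
step 0: y = z − H·x̄ = [3, -3]
step 0: S = H·P̄·Hᵀ + R = [34 -24; -24 40]
step 0: K = P̄·Hᵀ·S⁻¹ = [-79/98 -317/392; -22/49 3/98]
step 0: x' = x̄ + K·y = [787/392, 153/98]
step 0: P' = (I − K·H)·P̄ = [1583/392 79/98; 79/98 22/49]
step 1: x̄ = F·x = [-1749/392, -2011/392]
step 1: P̄ = F·P·Fᵀ + Q = [13311/392 5977/392; 5977/392 4335/392]
step 1: y = z − H·x̄ = [-1619/196, 1097/392]
step 1: S = H·P̄·Hᵀ + R = [4531/98 -2693/196; -2693/196 7919/392]
step 1: K = P̄·Hᵀ·S⁻¹ = [-130067/146065 -113493/146065; -69073/146065 2693/146065]
step 1: x' = x̄ + K·y = [21014/29213, -34247/29213]
step 1: P' = (I − K·H)·P̄ = [600613/146065 130067/146065; 130067/146065 69073/146065]
step 2: x̄ = F·x = [-97289/29213, 47480/29213]
step 2: P̄ = F·P·Fᵀ + Q = [4986318/146065 2314028/146065; 2314028/146065 1689303/146065]
step 2: y = z − H·x̄ = [65747/29213, -221462/29213]
step 2: S = H·P̄·Hᵀ + R = [7049342/146065 -2129156/146065; -2129156/146065 2925613/146065]
step 2: K = P̄·Hᵀ·S⁻¹ = [-48960040/55079387 -42376218/55079387; -26076887/55079387 1064578/55079387]
step 2: x' = x̄ + K·y = [27629061/55079387, 22761395/55079387]
step 2: P' = (I − K·H)·P̄ = [225048734/55079387 48960040/55079387; 48960040/55079387 26076887/55079387]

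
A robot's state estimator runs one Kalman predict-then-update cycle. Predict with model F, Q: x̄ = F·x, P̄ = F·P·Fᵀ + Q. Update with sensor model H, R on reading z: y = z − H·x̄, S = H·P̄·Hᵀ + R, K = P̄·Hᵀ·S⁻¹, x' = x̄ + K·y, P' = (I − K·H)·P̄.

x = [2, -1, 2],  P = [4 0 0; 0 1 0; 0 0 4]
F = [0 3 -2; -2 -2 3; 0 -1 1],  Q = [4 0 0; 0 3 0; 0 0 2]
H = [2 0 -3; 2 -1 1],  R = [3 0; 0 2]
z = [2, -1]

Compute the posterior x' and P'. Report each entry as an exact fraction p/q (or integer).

x̄ = F·x = [-7, 4, 3]
P̄ = F·P·Fᵀ + Q = [29 -30 -11; -30 59 14; -11 14 7]
y = z − H·x̄ = [25, 14]
S = H·P̄·Hᵀ + R = [314 241; 241 232]
K = P̄·Hᵀ·S⁻¹ = [2555/14767 2247/14767; 1641/14767 -8388/14767; -2987/14767 1257/14767]
x' = x̄ + K·y = [-8036/14767, -17339/14767, -12776/14767]
P' = (I − K·H)·P̄ = [22719/14767 53535/14767 12591/14767; 53535/14767 157895/14767 34049/14767; 12591/14767 34049/14767 11381/14767]

x' = [-8036/14767, -17339/14767, -12776/14767]
P' = [22719/14767 53535/14767 12591/14767; 53535/14767 157895/14767 34049/14767; 12591/14767 34049/14767 11381/14767]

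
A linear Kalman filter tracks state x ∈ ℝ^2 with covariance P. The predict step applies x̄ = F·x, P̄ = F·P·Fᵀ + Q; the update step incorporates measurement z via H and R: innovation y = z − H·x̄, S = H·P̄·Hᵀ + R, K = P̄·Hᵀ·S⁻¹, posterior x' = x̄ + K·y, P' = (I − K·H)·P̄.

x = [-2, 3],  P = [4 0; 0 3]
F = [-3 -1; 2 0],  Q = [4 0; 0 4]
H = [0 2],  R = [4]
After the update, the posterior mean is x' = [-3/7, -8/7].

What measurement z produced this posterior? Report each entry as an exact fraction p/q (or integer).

z = [-2]

x̄ = F·x = [3, -4]
P̄ = F·P·Fᵀ + Q = [43 -24; -24 20]
S = H·P̄·Hᵀ + R = [84]
K = P̄·Hᵀ·S⁻¹ = [-4/7; 10/21]
x' − x̄ = [-24/7, 20/7] = K·y
y = (KᵀK)⁻¹·Kᵀ·(x' − x̄) = [6]
z = y + H·x̄ = [6] + [-8] = [-2]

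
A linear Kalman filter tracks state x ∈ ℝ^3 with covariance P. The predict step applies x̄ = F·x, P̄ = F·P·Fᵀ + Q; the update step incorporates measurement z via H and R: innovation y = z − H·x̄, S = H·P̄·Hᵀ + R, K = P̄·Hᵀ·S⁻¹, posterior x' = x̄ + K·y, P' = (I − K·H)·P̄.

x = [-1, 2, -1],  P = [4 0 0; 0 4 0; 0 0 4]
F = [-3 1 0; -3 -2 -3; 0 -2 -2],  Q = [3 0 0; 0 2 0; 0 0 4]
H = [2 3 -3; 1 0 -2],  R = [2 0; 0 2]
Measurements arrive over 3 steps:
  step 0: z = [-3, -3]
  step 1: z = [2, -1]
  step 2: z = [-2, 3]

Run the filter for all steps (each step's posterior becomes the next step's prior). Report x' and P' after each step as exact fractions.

step 0: x' = [-25681/46154, 52153/92308, 54593/46154], P' = [86812/23077 -14513/23077 40782/23077; -14513/23077 37839/46154 4575/23077; 40782/23077 4575/23077 30490/23077]
step 1: x' = [1312600376/1571247281, 1343936549/1571247281, 1190381151/1571247281], P' = [5658758178/1571247281 -871882740/1571247281 2719048692/1571247281; -871882740/1571247281 1236814024/1571247281 339808512/1571247281; 2719048692/1571247281 339808512/1571247281 2064044504/1571247281]
step 2: x' = [7270142341167/50803836747629, -114612631410807/50803836747629, -75312756101418/50803836747629], P' = [182340271574110/50803836747629 -28023558647684/50803836747629 87681805518696/50803836747629; -28023558647684/50803836747629 39946408694888/50803836747629 11050273574304/50803836747629; 87681805518696/50803836747629 11050273574304/50803836747629 66650386645820/50803836747629]

step 0: x̄ = F·x = [5, 2, -2]
step 0: P̄ = F·P·Fᵀ + Q = [43 28 -8; 28 90 40; -8 40 36]
step 0: y = z − H·x̄ = [-25, -12]
step 0: S = H·P̄·Hᵀ + R = [1020 202; 202 221]
step 0: K = P̄·Hᵀ·S⁻¹ = [7739/46154 2624/23077; 28015/92308 -23663/46154; 3819/46154 -10099/23077]
step 0: x' = x̄ + K·y = [-25681/46154, 52153/92308, 54593/46154]
step 0: P' = (I − K·H)·P̄ = [86812/23077 -14513/23077 40782/23077; -14513/23077 37839/46154 4575/23077; 40782/23077 4575/23077 30490/23077]
step 1: x̄ = F·x = [206239/92308, -138889/46154, -161339/46154]
step 1: P̄ = F·P·Fᵀ + Q = [1913073/46154 1053243/23077 110625/23077; 1053243/23077 1792370/23077 461982/23077; 110625/23077 461982/23077 326546/23077]
step 1: y = z − H·x̄ = [-181281/46154, -943903/92308]
step 1: S = H·P̄·Hᵀ + R = [25938284/23077 3485811/23077; 3485811/23077 3732749/46154]
step 1: K = P̄·Hᵀ·S⁻¹ = [272361030/1571247281 110330397/1571247281; 473625528/1571247281 -775749882/1571247281; 132694704/1571247281 -704520158/1571247281]
step 1: x' = x̄ + K·y = [1312600376/1571247281, 1343936549/1571247281, 1190381151/1571247281]
step 1: P' = (I − K·H)·P̄ = [5658758178/1571247281 -871882740/1571247281 2719048692/1571247281; -871882740/1571247281 1236814024/1571247281 339808512/1571247281; 2719048692/1571247281 339808512/1571247281 2064044504/1571247281]
step 2: x̄ = F·x = [-2593864579/1571247281, -10196817679/1571247281, -5068635400/1571247281]
step 2: P̄ = F·P·Fᵀ + Q = [62110675909/1571247281 69291560026/1571247281 7929750640/1571247281; 69291560026/1571247281 120152960516/1571247281 31812603952/1571247281; 7929750640/1571247281 31812603952/1571247281 22206891332/1571247281]
step 2: y = z − H·x̄ = [17429781433/1571247281, -2829664378/1571247281]
step 2: S = H·P̄·Hᵀ + R = [1696538706326/1571247281 218953501696/1571247281; 218953501696/1571247281 122361733239/1571247281]
step 2: K = P̄·Hᵀ·S⁻¹ = [8782225324540/50803836747629 3488330268359/50803836747629; 15320644033192/50803836747629 -25062052898146/50803836747629; 4281635911422/50803836747629 -22809483886472/50803836747629]
step 2: x' = x̄ + K·y = [7270142341167/50803836747629, -114612631410807/50803836747629, -75312756101418/50803836747629]
step 2: P' = (I − K·H)·P̄ = [182340271574110/50803836747629 -28023558647684/50803836747629 87681805518696/50803836747629; -28023558647684/50803836747629 39946408694888/50803836747629 11050273574304/50803836747629; 87681805518696/50803836747629 11050273574304/50803836747629 66650386645820/50803836747629]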